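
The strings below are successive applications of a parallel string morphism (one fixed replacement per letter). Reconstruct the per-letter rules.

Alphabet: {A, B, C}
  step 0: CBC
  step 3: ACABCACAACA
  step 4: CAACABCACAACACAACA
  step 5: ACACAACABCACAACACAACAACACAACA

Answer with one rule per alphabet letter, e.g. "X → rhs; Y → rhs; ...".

  step 4 ⇒ step 5: CAACABCACAACACAACA ⇒ A·CA·CA·A·CA·BC·A·CA·A·CA·CA·A·CA·A·CA·CA·A·CA
    A ↦ CA
    B ↦ BC
    C ↦ A

A->CA, B->BC, C->A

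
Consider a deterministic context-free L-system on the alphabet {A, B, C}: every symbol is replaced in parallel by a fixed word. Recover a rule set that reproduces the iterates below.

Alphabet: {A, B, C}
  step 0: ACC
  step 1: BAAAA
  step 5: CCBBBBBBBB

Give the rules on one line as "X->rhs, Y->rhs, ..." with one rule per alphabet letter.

A->B, B->C, C->AA

  step 0 ⇒ step 1: ACC ⇒ B·AA·AA
    A ↦ B
    C ↦ AA
    B ↦ C  (constrained at step 1)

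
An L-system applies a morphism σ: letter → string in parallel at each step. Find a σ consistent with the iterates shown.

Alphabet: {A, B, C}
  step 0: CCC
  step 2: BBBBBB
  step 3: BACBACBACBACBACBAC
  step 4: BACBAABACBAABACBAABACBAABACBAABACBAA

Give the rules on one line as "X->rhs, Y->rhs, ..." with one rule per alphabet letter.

A->B, B->BAC, C->AA

  step 3 ⇒ step 4: BACBACBACBACBACBAC ⇒ BAC·B·AA·BAC·B·AA·BAC·B·AA·BAC·B·AA·BAC·B·AA·BAC·B·AA
    A ↦ B
    B ↦ BAC
    C ↦ AA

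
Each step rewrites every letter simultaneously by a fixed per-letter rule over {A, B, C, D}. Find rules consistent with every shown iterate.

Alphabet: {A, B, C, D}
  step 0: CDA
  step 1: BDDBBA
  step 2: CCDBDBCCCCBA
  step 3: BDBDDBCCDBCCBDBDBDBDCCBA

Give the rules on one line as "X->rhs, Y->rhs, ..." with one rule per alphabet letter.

A->BA, B->CC, C->BD, D->DB

  step 2 ⇒ step 3: CCDBDBCCCCBA ⇒ BD·BD·DB·CC·DB·CC·BD·BD·BD·BD·CC·BA
    A ↦ BA
    B ↦ CC
    C ↦ BD
    D ↦ DB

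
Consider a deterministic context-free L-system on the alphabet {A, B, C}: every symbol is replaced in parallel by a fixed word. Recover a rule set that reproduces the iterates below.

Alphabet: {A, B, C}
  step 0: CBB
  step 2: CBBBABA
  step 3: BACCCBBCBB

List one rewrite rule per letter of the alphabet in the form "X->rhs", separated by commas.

  step 2 ⇒ step 3: CBBBABA ⇒ BA·C·C·C·BB·C·BB
    A ↦ BB
    B ↦ C
    C ↦ BA

A->BB, B->C, C->BA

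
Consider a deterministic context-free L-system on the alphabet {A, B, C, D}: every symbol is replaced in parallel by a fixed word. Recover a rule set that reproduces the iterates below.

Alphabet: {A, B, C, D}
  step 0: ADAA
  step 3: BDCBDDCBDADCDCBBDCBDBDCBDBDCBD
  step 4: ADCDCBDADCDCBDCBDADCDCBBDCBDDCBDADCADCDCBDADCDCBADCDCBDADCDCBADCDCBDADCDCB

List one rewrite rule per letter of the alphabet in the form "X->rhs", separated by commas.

  step 3 ⇒ step 4: BDCBDDCBDADCDCBBDCBDBDCBDBDCBD ⇒ ADC·DCB·D·ADC·DCB·DCB·D·ADC·DCB·B·DCB·D·DCB·D·ADC·ADC·DCB·D·ADC·DCB·ADC·DCB·D·ADC·DCB·ADC·DCB·D·ADC·DCB
    A ↦ B
    B ↦ ADC
    C ↦ D
    D ↦ DCB

A->B, B->ADC, C->D, D->DCB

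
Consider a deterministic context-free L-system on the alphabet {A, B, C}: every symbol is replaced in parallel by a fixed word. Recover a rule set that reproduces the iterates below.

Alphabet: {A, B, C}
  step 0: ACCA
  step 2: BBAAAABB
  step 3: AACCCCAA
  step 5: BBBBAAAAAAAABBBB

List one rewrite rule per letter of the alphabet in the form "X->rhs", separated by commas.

  step 2 ⇒ step 3: BBAAAABB ⇒ A·A·C·C·C·C·A·A
    A ↦ C
    B ↦ A
    C ↦ BB  (constrained at step 0)

A->C, B->A, C->BB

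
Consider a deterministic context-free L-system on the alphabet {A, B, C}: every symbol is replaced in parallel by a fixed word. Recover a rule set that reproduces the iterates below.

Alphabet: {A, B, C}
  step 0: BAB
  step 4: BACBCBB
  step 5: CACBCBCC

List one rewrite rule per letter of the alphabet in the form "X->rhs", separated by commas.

A->AC, B->C, C->B

  step 4 ⇒ step 5: BACBCBB ⇒ C·AC·B·C·B·C·C
    A ↦ AC
    B ↦ C
    C ↦ B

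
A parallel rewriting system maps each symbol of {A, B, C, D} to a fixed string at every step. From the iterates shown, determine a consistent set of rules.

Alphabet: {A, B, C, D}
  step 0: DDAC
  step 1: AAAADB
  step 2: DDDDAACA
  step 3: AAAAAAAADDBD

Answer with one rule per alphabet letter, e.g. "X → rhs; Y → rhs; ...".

  step 2 ⇒ step 3: DDDDAACA ⇒ AA·AA·AA·AA·D·D·B·D
    A ↦ D
    C ↦ B
    D ↦ AA
  step 1 ⇒ step 2: AAAADB ⇒ D·D·D·D·AA·CA
    B ↦ CA

A->D, B->CA, C->B, D->AA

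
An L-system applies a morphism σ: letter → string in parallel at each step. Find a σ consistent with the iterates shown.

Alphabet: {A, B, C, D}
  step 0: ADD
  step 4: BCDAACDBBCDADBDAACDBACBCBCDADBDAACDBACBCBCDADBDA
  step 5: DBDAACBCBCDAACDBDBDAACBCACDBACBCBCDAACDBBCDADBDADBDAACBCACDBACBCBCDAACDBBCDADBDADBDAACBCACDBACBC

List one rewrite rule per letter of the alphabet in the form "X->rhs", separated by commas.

A->BC, B->DB, C->DA, D->AC

  step 4 ⇒ step 5: BCDAACDBBCDADBDAACDBACBCBCDADBDAACDBACBCBCDADBDA ⇒ DB·DA·AC·BC·BC·DA·AC·DB·DB·DA·AC·BC·AC·DB·AC·BC·BC·DA·AC·DB·BC·DA·DB·DA·DB·DA·AC·BC·AC·DB·AC·BC·BC·DA·AC·DB·BC·DA·DB·DA·DB·DA·AC·BC·AC·DB·AC·BC
    A ↦ BC
    B ↦ DB
    C ↦ DA
    D ↦ AC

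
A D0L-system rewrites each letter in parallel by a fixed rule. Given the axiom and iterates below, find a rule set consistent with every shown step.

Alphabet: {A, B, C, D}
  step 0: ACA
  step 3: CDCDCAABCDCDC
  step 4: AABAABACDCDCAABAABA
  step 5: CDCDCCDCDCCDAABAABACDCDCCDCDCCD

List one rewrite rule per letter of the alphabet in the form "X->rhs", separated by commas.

A->CD, B->C, C->A, D->AB

  step 4 ⇒ step 5: AABAABACDCDCAABAABA ⇒ CD·CD·C·CD·CD·C·CD·A·AB·A·AB·A·CD·CD·C·CD·CD·C·CD
    A ↦ CD
    B ↦ C
    C ↦ A
    D ↦ AB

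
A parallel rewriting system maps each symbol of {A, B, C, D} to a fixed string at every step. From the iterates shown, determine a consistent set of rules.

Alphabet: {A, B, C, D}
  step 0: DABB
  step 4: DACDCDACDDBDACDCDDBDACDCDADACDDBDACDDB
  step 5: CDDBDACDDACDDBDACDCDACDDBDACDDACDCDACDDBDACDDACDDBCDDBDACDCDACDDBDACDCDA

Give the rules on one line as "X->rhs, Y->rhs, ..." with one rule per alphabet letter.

  step 4 ⇒ step 5: DACDCDACDDBDACDCDDBDACDCDADACDDBDACDDB ⇒ CD·DB·DA·CD·DA·CD·DB·DA·CD·CD·A·CD·DB·DA·CD·DA·CD·CD·A·CD·DB·DA·CD·DA·CD·DB·CD·DB·DA·CD·CD·A·CD·DB·DA·CD·CD·A
    A ↦ DB
    B ↦ A
    C ↦ DA
    D ↦ CD

A->DB, B->A, C->DA, D->CD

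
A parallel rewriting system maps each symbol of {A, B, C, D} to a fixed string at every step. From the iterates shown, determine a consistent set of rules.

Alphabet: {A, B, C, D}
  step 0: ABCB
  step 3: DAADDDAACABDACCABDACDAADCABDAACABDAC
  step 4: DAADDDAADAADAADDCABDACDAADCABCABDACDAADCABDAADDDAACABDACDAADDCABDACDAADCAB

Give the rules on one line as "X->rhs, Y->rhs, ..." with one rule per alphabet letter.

  step 3 ⇒ step 4: DAADDDAACABDACCABDACDAADCABDAACABDAC ⇒ DAA·D·D·DAA·DAA·DAA·D·D·CAB·D·AC·DAA·D·CAB·CAB·D·AC·DAA·D·CAB·DAA·D·D·DAA·CAB·D·AC·DAA·D·D·CAB·D·AC·DAA·D·CAB
    A ↦ D
    B ↦ AC
    C ↦ CAB
    D ↦ DAA

A->D, B->AC, C->CAB, D->DAA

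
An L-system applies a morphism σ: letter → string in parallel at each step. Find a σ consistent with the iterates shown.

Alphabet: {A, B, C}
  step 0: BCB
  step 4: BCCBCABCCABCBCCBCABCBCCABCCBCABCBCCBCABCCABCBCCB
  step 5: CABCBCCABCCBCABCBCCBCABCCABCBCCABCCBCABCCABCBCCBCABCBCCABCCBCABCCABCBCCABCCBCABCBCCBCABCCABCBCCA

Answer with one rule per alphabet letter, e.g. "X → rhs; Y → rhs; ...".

  step 4 ⇒ step 5: BCCBCABCCABCBCCBCABCBCCABCCBCABCBCCBCABCCABCBCCB ⇒ CA·BC·BC·CA·BC·CB·CA·BC·BC·CB·CA·BC·CA·BC·BC·CA·BC·CB·CA·BC·CA·BC·BC·CB·CA·BC·BC·CA·BC·CB·CA·BC·CA·BC·BC·CA·BC·CB·CA·BC·BC·CB·CA·BC·CA·BC·BC·CA
    A ↦ CB
    B ↦ CA
    C ↦ BC

A->CB, B->CA, C->BC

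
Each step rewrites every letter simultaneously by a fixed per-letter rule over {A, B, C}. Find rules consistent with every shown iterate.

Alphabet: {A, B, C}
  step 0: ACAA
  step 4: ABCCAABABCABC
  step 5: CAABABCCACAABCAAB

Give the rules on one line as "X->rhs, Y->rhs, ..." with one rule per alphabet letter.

A->C, B->A, C->AB

  step 4 ⇒ step 5: ABCCAABABCABC ⇒ C·A·AB·AB·C·C·A·C·A·AB·C·A·AB
    A ↦ C
    B ↦ A
    C ↦ AB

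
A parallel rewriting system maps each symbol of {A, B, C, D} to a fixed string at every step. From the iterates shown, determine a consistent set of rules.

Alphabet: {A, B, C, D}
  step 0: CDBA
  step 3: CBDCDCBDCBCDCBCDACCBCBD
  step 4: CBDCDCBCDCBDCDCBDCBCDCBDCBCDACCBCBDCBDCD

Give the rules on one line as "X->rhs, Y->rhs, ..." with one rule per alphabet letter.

A->AC, B->D, C->CB, D->CD

  step 3 ⇒ step 4: CBDCDCBDCBCDCBCDACCBCBD ⇒ CB·D·CD·CB·CD·CB·D·CD·CB·D·CB·CD·CB·D·CB·CD·AC·CB·CB·D·CB·D·CD
    A ↦ AC
    B ↦ D
    C ↦ CB
    D ↦ CD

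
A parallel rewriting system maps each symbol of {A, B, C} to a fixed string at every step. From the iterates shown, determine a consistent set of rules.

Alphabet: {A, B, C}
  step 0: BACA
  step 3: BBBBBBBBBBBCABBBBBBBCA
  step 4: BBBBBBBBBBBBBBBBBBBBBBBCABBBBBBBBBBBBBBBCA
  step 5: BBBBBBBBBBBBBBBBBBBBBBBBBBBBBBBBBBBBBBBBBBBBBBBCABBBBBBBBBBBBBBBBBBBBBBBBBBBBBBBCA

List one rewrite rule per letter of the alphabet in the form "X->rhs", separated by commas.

  step 4 ⇒ step 5: BBBBBBBBBBBBBBBBBBBBBBBCABBBBBBBBBBBBBBBCA ⇒ BB·BB·BB·BB·BB·BB·BB·BB·BB·BB·BB·BB·BB·BB·BB·BB·BB·BB·BB·BB·BB·BB·BB·B·CA·BB·BB·BB·BB·BB·BB·BB·BB·BB·BB·BB·BB·BB·BB·BB·B·CA
    A ↦ CA
    B ↦ BB
    C ↦ B

A->CA, B->BB, C->B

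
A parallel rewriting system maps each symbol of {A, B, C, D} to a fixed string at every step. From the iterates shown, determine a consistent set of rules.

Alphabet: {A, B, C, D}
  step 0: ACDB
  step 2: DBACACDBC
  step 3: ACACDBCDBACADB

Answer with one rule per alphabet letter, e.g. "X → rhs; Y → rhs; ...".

A->C, B->CA, C->DB, D->A

  step 2 ⇒ step 3: DBACACDBC ⇒ A·CA·C·DB·C·DB·A·CA·DB
    A ↦ C
    B ↦ CA
    C ↦ DB
    D ↦ A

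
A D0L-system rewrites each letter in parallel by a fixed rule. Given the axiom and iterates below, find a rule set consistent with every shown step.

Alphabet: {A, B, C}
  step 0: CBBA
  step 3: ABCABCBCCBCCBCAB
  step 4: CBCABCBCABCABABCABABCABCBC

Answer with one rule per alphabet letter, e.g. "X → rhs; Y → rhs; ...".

A->CB, B->C, C->AB

  step 3 ⇒ step 4: ABCABCBCCBCCBCAB ⇒ CB·C·AB·CB·C·AB·C·AB·AB·C·AB·AB·C·AB·CB·C
    A ↦ CB
    B ↦ C
    C ↦ AB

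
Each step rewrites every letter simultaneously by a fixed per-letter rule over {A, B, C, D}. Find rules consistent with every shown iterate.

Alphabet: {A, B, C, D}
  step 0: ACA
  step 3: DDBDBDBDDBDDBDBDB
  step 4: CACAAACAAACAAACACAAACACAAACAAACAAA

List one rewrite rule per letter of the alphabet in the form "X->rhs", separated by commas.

A->DB, B->AA, C->D, D->CA

  step 3 ⇒ step 4: DDBDBDBDDBDDBDBDB ⇒ CA·CA·AA·CA·AA·CA·AA·CA·CA·AA·CA·CA·AA·CA·AA·CA·AA
    B ↦ AA
    D ↦ CA
    A ↦ DB  (constrained at step 0)
    C ↦ D  (constrained at step 0)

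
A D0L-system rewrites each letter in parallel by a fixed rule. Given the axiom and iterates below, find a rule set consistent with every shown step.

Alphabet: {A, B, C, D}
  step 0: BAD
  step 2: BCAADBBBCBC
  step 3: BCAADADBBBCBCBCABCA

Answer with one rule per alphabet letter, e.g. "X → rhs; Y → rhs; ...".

A->AD, B->BC, C->A, D->BB

  step 2 ⇒ step 3: BCAADBBBCBC ⇒ BC·A·AD·AD·BB·BC·BC·BC·A·BC·A
    A ↦ AD
    B ↦ BC
    C ↦ A
    D ↦ BB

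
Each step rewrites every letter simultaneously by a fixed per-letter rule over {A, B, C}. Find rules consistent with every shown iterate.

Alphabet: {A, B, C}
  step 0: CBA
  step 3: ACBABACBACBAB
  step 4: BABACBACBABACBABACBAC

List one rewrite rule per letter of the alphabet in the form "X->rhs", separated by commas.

A->B, B->AC, C->AB

  step 3 ⇒ step 4: ACBABACBACBAB ⇒ B·AB·AC·B·AC·B·AB·AC·B·AB·AC·B·AC
    A ↦ B
    B ↦ AC
    C ↦ AB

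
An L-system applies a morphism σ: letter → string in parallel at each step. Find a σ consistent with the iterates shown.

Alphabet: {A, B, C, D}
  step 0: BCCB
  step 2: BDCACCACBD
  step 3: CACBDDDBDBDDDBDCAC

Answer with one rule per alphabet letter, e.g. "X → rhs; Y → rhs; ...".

A->DD, B->C, C->BD, D->AC

  step 2 ⇒ step 3: BDCACCACBD ⇒ C·AC·BD·DD·BD·BD·DD·BD·C·AC
    A ↦ DD
    B ↦ C
    C ↦ BD
    D ↦ AC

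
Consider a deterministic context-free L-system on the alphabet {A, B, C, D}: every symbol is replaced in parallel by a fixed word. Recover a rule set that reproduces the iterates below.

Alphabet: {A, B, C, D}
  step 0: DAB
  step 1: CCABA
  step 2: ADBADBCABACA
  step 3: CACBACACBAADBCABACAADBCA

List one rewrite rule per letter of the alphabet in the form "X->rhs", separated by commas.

  step 2 ⇒ step 3: ADBADBCABACA ⇒ CA·C·BA·CA·C·BA·ADB·CA·BA·CA·ADB·CA
    A ↦ CA
    B ↦ BA
    C ↦ ADB
    D ↦ C

A->CA, B->BA, C->ADB, D->C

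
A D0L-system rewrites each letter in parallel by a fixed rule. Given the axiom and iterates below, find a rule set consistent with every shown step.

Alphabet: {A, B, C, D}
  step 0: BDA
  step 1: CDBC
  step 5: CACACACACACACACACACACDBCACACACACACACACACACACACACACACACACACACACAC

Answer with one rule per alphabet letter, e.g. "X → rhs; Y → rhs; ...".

A->C, B->C, C->ACA, D->DB

  step 0 ⇒ step 1: BDA ⇒ C·DB·C
    A ↦ C
    B ↦ C
    D ↦ DB
    C ↦ ACA  (constrained at step 1)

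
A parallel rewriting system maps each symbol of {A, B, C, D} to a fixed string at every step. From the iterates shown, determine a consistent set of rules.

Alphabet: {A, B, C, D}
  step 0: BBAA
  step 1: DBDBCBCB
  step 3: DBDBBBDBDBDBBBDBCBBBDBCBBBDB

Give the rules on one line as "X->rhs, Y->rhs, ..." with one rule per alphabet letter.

A->CB, B->DB, C->A, D->BB

  step 0 ⇒ step 1: BBAA ⇒ DB·DB·CB·CB
    A ↦ CB
    B ↦ DB
    C ↦ A  (constrained at step 1)
    D ↦ BB  (constrained at step 1)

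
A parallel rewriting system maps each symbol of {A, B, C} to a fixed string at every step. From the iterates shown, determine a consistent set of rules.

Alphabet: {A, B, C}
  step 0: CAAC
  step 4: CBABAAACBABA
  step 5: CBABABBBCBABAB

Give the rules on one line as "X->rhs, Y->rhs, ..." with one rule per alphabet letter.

  step 4 ⇒ step 5: CBABAAACBABA ⇒ CB·A·B·A·B·B·B·CB·A·B·A·B
    A ↦ B
    B ↦ A
    C ↦ CB

A->B, B->A, C->CB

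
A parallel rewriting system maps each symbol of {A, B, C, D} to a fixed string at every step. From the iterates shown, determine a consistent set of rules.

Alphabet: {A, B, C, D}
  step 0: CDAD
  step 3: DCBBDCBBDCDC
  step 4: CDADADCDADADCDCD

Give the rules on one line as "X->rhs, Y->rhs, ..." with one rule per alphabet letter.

A->BBD, B->AD, C->D, D->C

  step 3 ⇒ step 4: DCBBDCBBDCDC ⇒ C·D·AD·AD·C·D·AD·AD·C·D·C·D
    B ↦ AD
    C ↦ D
    D ↦ C
    A ↦ BBD  (constrained at step 0)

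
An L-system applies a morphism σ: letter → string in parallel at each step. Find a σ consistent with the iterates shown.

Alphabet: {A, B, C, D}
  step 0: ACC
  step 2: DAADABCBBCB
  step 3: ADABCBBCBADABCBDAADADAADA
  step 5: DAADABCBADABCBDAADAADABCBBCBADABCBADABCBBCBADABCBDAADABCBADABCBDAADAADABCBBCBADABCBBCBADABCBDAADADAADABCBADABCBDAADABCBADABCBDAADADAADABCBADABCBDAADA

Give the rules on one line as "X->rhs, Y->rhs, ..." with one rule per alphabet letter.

  step 2 ⇒ step 3: DAADABCBBCB ⇒ ADA·BCB·BCB·ADA·BCB·DA·A·DA·DA·A·DA
    A ↦ BCB
    B ↦ DA
    C ↦ A
    D ↦ ADA

A->BCB, B->DA, C->A, D->ADA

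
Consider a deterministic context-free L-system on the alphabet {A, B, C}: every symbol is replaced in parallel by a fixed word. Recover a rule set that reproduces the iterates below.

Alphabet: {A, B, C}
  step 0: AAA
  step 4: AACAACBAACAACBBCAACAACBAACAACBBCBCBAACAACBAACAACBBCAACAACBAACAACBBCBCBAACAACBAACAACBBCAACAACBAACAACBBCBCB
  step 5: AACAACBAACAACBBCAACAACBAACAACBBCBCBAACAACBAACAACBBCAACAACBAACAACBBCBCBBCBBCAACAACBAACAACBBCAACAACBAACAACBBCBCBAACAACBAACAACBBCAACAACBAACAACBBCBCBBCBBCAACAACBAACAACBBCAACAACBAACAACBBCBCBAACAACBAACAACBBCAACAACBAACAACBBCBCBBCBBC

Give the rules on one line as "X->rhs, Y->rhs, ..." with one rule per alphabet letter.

A->AAC, B->BC, C->B

  step 4 ⇒ step 5: AACAACBAACAACBBCAACAACBAACAACBBCBCBAACAACBAACAACBBCAACAACBAACAACBBCBCBAACAACBAACAACBBCAACAACBAACAACBBCBCB ⇒ AAC·AAC·B·AAC·AAC·B·BC·AAC·AAC·B·AAC·AAC·B·BC·BC·B·AAC·AAC·B·AAC·AAC·B·BC·AAC·AAC·B·AAC·AAC·B·BC·BC·B·BC·B·BC·AAC·AAC·B·AAC·AAC·B·BC·AAC·AAC·B·AAC·AAC·B·BC·BC·B·AAC·AAC·B·AAC·AAC·B·BC·AAC·AAC·B·AAC·AAC·B·BC·BC·B·BC·B·BC·AAC·AAC·B·AAC·AAC·B·BC·AAC·AAC·B·AAC·AAC·B·BC·BC·B·AAC·AAC·B·AAC·AAC·B·BC·AAC·AAC·B·AAC·AAC·B·BC·BC·B·BC·B·BC
    A ↦ AAC
    B ↦ BC
    C ↦ B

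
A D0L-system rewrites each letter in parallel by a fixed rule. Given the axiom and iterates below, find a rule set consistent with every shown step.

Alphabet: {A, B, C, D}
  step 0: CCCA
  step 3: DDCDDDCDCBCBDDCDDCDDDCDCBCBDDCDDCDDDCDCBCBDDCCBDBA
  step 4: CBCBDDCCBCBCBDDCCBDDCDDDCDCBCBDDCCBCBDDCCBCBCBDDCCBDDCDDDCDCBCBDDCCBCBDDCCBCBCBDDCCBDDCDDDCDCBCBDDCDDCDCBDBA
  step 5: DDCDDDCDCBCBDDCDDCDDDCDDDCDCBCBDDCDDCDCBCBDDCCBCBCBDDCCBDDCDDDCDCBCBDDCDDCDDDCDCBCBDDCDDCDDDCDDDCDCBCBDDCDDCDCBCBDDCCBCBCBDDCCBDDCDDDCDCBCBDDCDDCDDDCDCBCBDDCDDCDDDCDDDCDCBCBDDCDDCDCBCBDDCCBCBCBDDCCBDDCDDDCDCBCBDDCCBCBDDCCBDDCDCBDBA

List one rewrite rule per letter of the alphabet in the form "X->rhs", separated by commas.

  step 4 ⇒ step 5: CBCBDDCCBCBCBDDCCBDDCDDDCDCBCBDDCCBCBDDCCBCBCBDDCCBDDCDDDCDCBCBDDCCBCBDDCCBCBCBDDCCBDDCDDDCDCBCBDDCDDCDCBDBA ⇒ DDC·D·DDC·D·CB·CB·DDC·DDC·D·DDC·D·DDC·D·CB·CB·DDC·DDC·D·CB·CB·DDC·CB·CB·CB·DDC·CB·DDC·D·DDC·D·CB·CB·DDC·DDC·D·DDC·D·CB·CB·DDC·DDC·D·DDC·D·DDC·D·CB·CB·DDC·DDC·D·CB·CB·DDC·CB·CB·CB·DDC·CB·DDC·D·DDC·D·CB·CB·DDC·DDC·D·DDC·D·CB·CB·DDC·DDC·D·DDC·D·DDC·D·CB·CB·DDC·DDC·D·CB·CB·DDC·CB·CB·CB·DDC·CB·DDC·D·DDC·D·CB·CB·DDC·CB·CB·DDC·CB·DDC·D·CB·D·BA
    A ↦ BA
    B ↦ D
    C ↦ DDC
    D ↦ CB

A->BA, B->D, C->DDC, D->CB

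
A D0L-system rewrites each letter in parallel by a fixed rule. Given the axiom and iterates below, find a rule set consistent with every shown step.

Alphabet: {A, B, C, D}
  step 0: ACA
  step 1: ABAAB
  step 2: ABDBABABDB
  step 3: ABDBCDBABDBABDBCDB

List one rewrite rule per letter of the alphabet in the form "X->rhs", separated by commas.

  step 2 ⇒ step 3: ABDBABABDB ⇒ AB·DB·C·DB·AB·DB·AB·DB·C·DB
    A ↦ AB
    B ↦ DB
    D ↦ C
  step 0 ⇒ step 1: ACA ⇒ AB·A·AB
    C ↦ A

A->AB, B->DB, C->A, D->C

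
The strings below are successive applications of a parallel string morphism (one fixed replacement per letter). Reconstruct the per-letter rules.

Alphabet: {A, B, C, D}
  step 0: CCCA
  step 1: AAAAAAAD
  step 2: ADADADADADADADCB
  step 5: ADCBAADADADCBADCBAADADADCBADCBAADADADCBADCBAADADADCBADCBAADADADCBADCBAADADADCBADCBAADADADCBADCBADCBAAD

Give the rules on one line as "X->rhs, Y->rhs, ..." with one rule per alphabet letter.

A->AD, B->D, C->AA, D->CB

  step 1 ⇒ step 2: AAAAAAAD ⇒ AD·AD·AD·AD·AD·AD·AD·CB
    A ↦ AD
    D ↦ CB
    B ↦ D  (constrained at step 2)
  step 0 ⇒ step 1: CCCA ⇒ AA·AA·AA·AD
    C ↦ AA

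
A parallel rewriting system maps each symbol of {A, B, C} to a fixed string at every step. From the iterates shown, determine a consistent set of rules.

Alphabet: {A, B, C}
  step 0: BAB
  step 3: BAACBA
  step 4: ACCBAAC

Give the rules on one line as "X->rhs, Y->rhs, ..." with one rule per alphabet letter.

A->C, B->A, C->BA

  step 3 ⇒ step 4: BAACBA ⇒ A·C·C·BA·A·C
    A ↦ C
    B ↦ A
    C ↦ BA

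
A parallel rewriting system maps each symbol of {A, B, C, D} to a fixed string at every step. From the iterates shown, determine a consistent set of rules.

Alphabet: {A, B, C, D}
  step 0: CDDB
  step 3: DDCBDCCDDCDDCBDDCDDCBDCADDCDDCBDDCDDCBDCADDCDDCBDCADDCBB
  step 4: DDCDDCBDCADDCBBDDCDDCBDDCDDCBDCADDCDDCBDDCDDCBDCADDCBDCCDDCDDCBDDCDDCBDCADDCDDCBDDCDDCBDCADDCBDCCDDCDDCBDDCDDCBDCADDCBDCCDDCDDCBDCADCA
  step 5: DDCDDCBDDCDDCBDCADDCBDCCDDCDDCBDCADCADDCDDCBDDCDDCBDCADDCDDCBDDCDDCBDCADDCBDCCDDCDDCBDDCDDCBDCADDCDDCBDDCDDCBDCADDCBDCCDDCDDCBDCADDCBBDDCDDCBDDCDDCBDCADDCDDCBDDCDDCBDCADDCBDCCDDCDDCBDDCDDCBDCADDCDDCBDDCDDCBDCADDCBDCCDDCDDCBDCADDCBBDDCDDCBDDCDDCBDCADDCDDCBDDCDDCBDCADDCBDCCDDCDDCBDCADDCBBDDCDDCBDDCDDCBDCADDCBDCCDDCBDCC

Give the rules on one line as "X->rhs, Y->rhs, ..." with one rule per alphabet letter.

A->DCC, B->DCA, C->B, D->DDC

  step 4 ⇒ step 5: DDCDDCBDCADDCBBDDCDDCBDDCDDCBDCADDCDDCBDDCDDCBDCADDCBDCCDDCDDCBDDCDDCBDCADDCDDCBDDCDDCBDCADDCBDCCDDCDDCBDDCDDCBDCADDCBDCCDDCDDCBDCADCA ⇒ DDC·DDC·B·DDC·DDC·B·DCA·DDC·B·DCC·DDC·DDC·B·DCA·DCA·DDC·DDC·B·DDC·DDC·B·DCA·DDC·DDC·B·DDC·DDC·B·DCA·DDC·B·DCC·DDC·DDC·B·DDC·DDC·B·DCA·DDC·DDC·B·DDC·DDC·B·DCA·DDC·B·DCC·DDC·DDC·B·DCA·DDC·B·B·DDC·DDC·B·DDC·DDC·B·DCA·DDC·DDC·B·DDC·DDC·B·DCA·DDC·B·DCC·DDC·DDC·B·DDC·DDC·B·DCA·DDC·DDC·B·DDC·DDC·B·DCA·DDC·B·DCC·DDC·DDC·B·DCA·DDC·B·B·DDC·DDC·B·DDC·DDC·B·DCA·DDC·DDC·B·DDC·DDC·B·DCA·DDC·B·DCC·DDC·DDC·B·DCA·DDC·B·B·DDC·DDC·B·DDC·DDC·B·DCA·DDC·B·DCC·DDC·B·DCC
    A ↦ DCC
    B ↦ DCA
    C ↦ B
    D ↦ DDC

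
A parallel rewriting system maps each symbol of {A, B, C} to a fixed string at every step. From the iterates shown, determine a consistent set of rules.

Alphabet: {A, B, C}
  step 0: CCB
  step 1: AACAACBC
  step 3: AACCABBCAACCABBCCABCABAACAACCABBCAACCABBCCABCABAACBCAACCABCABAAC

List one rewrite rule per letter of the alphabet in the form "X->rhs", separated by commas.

  step 0 ⇒ step 1: CCB ⇒ AAC·AAC·BC
    B ↦ BC
    C ↦ AAC
    A ↦ CAB  (constrained at step 1)

A->CAB, B->BC, C->AAC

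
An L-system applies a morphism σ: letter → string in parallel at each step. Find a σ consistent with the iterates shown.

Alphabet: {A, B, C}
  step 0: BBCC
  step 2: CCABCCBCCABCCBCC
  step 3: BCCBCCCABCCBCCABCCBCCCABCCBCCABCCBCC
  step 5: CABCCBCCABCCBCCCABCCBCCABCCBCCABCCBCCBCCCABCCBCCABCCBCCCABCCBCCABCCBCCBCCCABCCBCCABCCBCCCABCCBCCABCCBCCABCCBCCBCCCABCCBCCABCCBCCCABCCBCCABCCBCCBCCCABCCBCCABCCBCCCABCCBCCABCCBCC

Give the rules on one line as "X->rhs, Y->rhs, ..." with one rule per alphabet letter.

A->C, B->A, C->BCC

  step 2 ⇒ step 3: CCABCCBCCABCCBCC ⇒ BCC·BCC·C·A·BCC·BCC·A·BCC·BCC·C·A·BCC·BCC·A·BCC·BCC
    A ↦ C
    B ↦ A
    C ↦ BCC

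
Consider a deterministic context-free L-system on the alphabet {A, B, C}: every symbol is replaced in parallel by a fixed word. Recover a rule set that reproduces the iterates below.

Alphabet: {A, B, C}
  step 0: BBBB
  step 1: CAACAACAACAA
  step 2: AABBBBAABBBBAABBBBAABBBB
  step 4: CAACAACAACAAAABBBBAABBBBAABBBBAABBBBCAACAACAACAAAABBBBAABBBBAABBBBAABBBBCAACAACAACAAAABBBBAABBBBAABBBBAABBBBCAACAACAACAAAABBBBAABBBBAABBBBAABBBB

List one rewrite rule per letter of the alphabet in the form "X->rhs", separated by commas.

  step 1 ⇒ step 2: CAACAACAACAA ⇒ AA·BB·BB·AA·BB·BB·AA·BB·BB·AA·BB·BB
    A ↦ BB
    C ↦ AA
  step 0 ⇒ step 1: BBBB ⇒ CAA·CAA·CAA·CAA
    B ↦ CAA

A->BB, B->CAA, C->AA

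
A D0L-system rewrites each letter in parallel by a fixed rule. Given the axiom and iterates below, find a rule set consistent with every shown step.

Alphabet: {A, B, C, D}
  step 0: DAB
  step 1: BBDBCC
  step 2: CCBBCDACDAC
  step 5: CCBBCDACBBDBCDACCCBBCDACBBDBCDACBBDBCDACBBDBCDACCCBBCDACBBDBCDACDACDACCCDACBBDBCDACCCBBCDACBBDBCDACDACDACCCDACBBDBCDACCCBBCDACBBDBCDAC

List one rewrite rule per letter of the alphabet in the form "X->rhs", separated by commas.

A->DBC, B->C, C->DAC, D->BB

  step 1 ⇒ step 2: BBDBCC ⇒ C·C·BB·C·DAC·DAC
    B ↦ C
    C ↦ DAC
    D ↦ BB
  step 0 ⇒ step 1: DAB ⇒ BB·DBC·C
    A ↦ DBC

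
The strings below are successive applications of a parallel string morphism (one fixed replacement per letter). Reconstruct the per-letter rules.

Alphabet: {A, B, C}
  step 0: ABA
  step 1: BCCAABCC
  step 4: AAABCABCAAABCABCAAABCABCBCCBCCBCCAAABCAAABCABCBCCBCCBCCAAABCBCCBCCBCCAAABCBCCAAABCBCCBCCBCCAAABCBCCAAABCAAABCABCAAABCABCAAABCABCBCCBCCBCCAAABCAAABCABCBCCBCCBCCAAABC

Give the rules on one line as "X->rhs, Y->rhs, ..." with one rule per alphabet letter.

  step 0 ⇒ step 1: ABA ⇒ BCC·AA·BCC
    A ↦ BCC
    B ↦ AA
    C ↦ ABC  (constrained at step 1)

A->BCC, B->AA, C->ABC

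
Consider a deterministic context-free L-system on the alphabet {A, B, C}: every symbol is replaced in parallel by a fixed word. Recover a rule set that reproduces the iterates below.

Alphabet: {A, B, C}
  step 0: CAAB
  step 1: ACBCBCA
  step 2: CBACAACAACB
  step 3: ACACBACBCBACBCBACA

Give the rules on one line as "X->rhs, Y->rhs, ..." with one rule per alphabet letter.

  step 2 ⇒ step 3: CBACAACAACB ⇒ A·CA·CB·A·CB·CB·A·CB·CB·A·CA
    A ↦ CB
    B ↦ CA
    C ↦ A

A->CB, B->CA, C->A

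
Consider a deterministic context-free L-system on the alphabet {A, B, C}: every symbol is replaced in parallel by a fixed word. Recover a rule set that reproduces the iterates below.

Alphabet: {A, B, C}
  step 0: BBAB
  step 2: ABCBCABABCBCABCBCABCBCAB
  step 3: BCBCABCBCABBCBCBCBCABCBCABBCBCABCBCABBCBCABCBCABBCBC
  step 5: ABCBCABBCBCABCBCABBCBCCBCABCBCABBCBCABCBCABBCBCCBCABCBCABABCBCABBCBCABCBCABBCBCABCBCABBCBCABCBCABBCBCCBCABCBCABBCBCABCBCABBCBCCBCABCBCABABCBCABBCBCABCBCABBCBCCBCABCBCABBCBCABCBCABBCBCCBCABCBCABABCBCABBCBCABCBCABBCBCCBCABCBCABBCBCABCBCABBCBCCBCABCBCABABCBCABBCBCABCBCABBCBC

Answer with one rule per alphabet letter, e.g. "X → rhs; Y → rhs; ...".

  step 2 ⇒ step 3: ABCBCABABCBCABCBCABCBCAB ⇒ B·CBC·AB·CBC·AB·B·CBC·B·CBC·AB·CBC·AB·B·CBC·AB·CBC·AB·B·CBC·AB·CBC·AB·B·CBC
    A ↦ B
    B ↦ CBC
    C ↦ AB

A->B, B->CBC, C->AB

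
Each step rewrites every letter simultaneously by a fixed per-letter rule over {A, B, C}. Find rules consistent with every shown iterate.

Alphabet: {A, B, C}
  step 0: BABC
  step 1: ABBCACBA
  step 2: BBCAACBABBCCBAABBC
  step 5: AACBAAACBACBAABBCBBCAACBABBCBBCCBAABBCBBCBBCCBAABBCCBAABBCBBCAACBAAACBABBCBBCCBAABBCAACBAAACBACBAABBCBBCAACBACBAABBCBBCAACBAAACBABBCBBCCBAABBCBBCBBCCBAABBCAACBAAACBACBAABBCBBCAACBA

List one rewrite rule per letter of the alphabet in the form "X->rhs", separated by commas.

  step 1 ⇒ step 2: ABBCACBA ⇒ BBC·A·A·CBA·BBC·CBA·A·BBC
    A ↦ BBC
    B ↦ A
    C ↦ CBA

A->BBC, B->A, C->CBA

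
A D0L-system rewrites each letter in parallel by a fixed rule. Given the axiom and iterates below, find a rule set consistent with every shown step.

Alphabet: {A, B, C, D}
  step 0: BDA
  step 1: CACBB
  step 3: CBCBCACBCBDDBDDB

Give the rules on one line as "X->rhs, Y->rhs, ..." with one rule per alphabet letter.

  step 0 ⇒ step 1: BDA ⇒ CA·CB·B
    A ↦ B
    B ↦ CA
    D ↦ CB
    C ↦ DD  (constrained at step 1)

A->B, B->CA, C->DD, D->CB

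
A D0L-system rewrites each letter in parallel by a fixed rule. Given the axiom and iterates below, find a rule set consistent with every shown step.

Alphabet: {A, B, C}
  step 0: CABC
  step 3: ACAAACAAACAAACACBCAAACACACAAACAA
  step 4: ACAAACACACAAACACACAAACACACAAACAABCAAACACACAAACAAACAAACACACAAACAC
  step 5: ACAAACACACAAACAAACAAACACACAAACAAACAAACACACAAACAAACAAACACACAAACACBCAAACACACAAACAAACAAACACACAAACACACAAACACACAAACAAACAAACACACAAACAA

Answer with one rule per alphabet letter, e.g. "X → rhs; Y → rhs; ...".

A->AC, B->BC, C->AA

  step 4 ⇒ step 5: ACAAACACACAAACACACAAACACACAAACAABCAAACACACAAACAAACAAACACACAAACAC ⇒ AC·AA·AC·AC·AC·AA·AC·AA·AC·AA·AC·AC·AC·AA·AC·AA·AC·AA·AC·AC·AC·AA·AC·AA·AC·AA·AC·AC·AC·AA·AC·AC·BC·AA·AC·AC·AC·AA·AC·AA·AC·AA·AC·AC·AC·AA·AC·AC·AC·AA·AC·AC·AC·AA·AC·AA·AC·AA·AC·AC·AC·AA·AC·AA
    A ↦ AC
    B ↦ BC
    C ↦ AA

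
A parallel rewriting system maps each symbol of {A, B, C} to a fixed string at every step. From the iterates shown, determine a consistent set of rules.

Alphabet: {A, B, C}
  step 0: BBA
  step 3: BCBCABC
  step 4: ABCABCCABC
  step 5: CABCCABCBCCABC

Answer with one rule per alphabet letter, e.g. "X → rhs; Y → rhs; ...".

A->C, B->A, C->BC

  step 4 ⇒ step 5: ABCABCCABC ⇒ C·A·BC·C·A·BC·BC·C·A·BC
    A ↦ C
    B ↦ A
    C ↦ BC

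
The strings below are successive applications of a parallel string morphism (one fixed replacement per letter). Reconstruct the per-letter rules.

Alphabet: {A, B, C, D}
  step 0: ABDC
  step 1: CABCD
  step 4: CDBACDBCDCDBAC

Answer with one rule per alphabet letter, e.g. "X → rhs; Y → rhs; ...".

A->C, B->A, C->CD, D->B

  step 0 ⇒ step 1: ABDC ⇒ C·A·B·CD
    A ↦ C
    B ↦ A
    C ↦ CD
    D ↦ B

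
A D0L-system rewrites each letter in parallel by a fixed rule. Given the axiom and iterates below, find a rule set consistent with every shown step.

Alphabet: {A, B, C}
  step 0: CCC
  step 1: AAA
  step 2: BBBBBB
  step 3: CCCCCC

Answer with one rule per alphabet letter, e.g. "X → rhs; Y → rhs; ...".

A->BB, B->C, C->A

  step 2 ⇒ step 3: BBBBBB ⇒ C·C·C·C·C·C
    B ↦ C
  step 1 ⇒ step 2: AAA ⇒ BB·BB·BB
    A ↦ BB
  step 0 ⇒ step 1: CCC ⇒ A·A·A
    C ↦ A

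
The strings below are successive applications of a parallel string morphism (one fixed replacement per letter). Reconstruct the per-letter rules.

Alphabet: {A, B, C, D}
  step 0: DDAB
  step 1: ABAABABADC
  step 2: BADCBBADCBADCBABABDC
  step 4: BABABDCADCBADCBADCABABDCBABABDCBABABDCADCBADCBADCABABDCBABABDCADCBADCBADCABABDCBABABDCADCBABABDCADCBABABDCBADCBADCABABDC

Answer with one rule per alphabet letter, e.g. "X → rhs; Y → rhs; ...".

A->B, B->ADC, C->BDC, D->ABA

  step 1 ⇒ step 2: ABAABABADC ⇒ B·ADC·B·B·ADC·B·ADC·B·ABA·BDC
    A ↦ B
    B ↦ ADC
    C ↦ BDC
    D ↦ ABA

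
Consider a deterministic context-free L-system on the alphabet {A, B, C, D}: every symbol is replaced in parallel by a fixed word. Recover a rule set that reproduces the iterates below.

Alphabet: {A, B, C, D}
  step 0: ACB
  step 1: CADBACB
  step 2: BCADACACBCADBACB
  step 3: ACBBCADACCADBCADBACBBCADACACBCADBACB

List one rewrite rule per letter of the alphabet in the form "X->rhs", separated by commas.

  step 2 ⇒ step 3: BCADACACBCADBACB ⇒ ACB·B·CAD·AC·CAD·B·CAD·B·ACB·B·CAD·AC·ACB·CAD·B·ACB
    A ↦ CAD
    B ↦ ACB
    C ↦ B
    D ↦ AC

A->CAD, B->ACB, C->B, D->AC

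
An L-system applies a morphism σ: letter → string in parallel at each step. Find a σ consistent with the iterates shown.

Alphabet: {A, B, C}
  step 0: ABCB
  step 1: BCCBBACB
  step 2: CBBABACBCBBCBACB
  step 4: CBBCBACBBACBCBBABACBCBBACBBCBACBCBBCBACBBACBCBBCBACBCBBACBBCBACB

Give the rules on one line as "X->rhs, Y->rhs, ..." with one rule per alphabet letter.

  step 1 ⇒ step 2: BCCBBACB ⇒ CB·BA·BA·CB·CB·BC·BA·CB
    A ↦ BC
    B ↦ CB
    C ↦ BA

A->BC, B->CB, C->BA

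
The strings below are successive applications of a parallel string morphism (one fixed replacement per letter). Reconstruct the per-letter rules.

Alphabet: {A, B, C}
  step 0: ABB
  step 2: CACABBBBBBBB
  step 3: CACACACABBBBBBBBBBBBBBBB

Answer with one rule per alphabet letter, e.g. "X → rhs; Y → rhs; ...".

  step 2 ⇒ step 3: CACABBBBBBBB ⇒ CA·CA·CA·CA·BB·BB·BB·BB·BB·BB·BB·BB
    A ↦ CA
    B ↦ BB
    C ↦ CA

A->CA, B->BB, C->CA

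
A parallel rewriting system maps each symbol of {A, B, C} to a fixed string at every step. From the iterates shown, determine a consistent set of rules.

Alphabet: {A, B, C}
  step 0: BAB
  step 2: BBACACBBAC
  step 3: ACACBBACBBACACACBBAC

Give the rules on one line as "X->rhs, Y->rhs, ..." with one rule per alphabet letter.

A->B, B->AC, C->BAC

  step 2 ⇒ step 3: BBACACBBAC ⇒ AC·AC·B·BAC·B·BAC·AC·AC·B·BAC
    A ↦ B
    B ↦ AC
    C ↦ BAC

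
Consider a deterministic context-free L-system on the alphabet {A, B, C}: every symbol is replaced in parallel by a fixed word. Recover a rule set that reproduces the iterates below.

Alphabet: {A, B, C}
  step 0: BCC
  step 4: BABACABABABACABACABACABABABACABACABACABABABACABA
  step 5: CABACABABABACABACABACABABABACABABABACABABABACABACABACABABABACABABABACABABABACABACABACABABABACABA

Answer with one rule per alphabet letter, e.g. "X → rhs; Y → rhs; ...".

A->BA, B->CA, C->BA

  step 4 ⇒ step 5: BABACABABABACABACABACABABABACABACABACABABABACABA ⇒ CA·BA·CA·BA·BA·BA·CA·BA·CA·BA·CA·BA·BA·BA·CA·BA·BA·BA·CA·BA·BA·BA·CA·BA·CA·BA·CA·BA·BA·BA·CA·BA·BA·BA·CA·BA·BA·BA·CA·BA·CA·BA·CA·BA·BA·BA·CA·BA
    A ↦ BA
    B ↦ CA
    C ↦ BA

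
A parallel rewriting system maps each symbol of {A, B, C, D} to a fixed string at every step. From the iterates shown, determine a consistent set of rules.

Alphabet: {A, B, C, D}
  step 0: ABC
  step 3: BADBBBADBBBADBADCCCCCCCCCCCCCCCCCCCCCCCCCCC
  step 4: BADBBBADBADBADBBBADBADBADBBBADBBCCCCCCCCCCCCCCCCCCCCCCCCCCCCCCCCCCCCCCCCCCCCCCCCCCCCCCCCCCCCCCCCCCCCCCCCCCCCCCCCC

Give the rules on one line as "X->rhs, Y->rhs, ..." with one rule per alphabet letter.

A->B, B->BAD, C->CCC, D->B

  step 3 ⇒ step 4: BADBBBADBBBADBADCCCCCCCCCCCCCCCCCCCCCCCCCCC ⇒ BAD·B·B·BAD·BAD·BAD·B·B·BAD·BAD·BAD·B·B·BAD·B·B·CCC·CCC·CCC·CCC·CCC·CCC·CCC·CCC·CCC·CCC·CCC·CCC·CCC·CCC·CCC·CCC·CCC·CCC·CCC·CCC·CCC·CCC·CCC·CCC·CCC·CCC·CCC
    A ↦ B
    B ↦ BAD
    C ↦ CCC
    D ↦ B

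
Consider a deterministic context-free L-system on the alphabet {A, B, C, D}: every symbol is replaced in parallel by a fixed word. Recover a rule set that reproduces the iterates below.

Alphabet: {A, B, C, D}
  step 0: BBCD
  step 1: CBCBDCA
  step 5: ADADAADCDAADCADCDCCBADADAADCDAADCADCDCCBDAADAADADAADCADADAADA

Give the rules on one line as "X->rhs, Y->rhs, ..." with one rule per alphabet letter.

A->DA, B->CB, C->DC, D->A

  step 0 ⇒ step 1: BBCD ⇒ CB·CB·DC·A
    B ↦ CB
    C ↦ DC
    D ↦ A
    A ↦ DA  (constrained at step 1)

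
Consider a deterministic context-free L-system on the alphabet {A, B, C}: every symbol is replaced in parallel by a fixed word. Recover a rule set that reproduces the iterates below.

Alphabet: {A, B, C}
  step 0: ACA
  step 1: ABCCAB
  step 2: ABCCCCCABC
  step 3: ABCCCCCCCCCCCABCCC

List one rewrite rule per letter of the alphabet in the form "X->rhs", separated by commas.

A->AB, B->C, C->CC

  step 2 ⇒ step 3: ABCCCCCABC ⇒ AB·C·CC·CC·CC·CC·CC·AB·C·CC
    A ↦ AB
    B ↦ C
    C ↦ CC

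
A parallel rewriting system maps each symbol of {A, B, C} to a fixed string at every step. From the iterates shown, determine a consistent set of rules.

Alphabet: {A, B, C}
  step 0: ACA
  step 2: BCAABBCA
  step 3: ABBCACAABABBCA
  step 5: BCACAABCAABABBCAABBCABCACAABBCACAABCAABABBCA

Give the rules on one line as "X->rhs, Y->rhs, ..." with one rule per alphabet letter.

  step 2 ⇒ step 3: BCAABBCA ⇒ AB·B·CA·CA·AB·AB·B·CA
    A ↦ CA
    B ↦ AB
    C ↦ B

A->CA, B->AB, C->B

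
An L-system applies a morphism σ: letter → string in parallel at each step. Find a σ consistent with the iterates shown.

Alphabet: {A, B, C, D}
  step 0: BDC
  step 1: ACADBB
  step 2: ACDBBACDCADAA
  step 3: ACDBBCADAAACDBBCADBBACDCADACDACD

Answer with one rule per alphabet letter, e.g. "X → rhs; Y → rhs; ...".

  step 2 ⇒ step 3: ACDBBACDCADAA ⇒ ACD·BB·CAD·A·A·ACD·BB·CAD·BB·ACD·CAD·ACD·ACD
    A ↦ ACD
    B ↦ A
    C ↦ BB
    D ↦ CAD

A->ACD, B->A, C->BB, D->CAD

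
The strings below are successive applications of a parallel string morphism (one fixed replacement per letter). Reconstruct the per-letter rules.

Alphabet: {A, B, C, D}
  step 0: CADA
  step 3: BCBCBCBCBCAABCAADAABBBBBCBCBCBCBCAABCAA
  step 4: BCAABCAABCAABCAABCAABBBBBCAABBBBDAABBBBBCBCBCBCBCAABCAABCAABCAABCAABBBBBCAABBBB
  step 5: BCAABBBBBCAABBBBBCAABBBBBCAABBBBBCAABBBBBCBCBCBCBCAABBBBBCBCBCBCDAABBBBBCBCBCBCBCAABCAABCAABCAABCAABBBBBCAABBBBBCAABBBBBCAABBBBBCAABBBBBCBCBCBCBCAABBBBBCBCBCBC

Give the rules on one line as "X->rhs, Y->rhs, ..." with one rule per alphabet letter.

  step 4 ⇒ step 5: BCAABCAABCAABCAABCAABBBBBCAABBBBDAABBBBBCBCBCBCBCAABCAABCAABCAABCAABBBBBCAABBBB ⇒ BC·AA·BB·BB·BC·AA·BB·BB·BC·AA·BB·BB·BC·AA·BB·BB·BC·AA·BB·BB·BC·BC·BC·BC·BC·AA·BB·BB·BC·BC·BC·BC·DAA·BB·BB·BC·BC·BC·BC·BC·AA·BC·AA·BC·AA·BC·AA·BC·AA·BB·BB·BC·AA·BB·BB·BC·AA·BB·BB·BC·AA·BB·BB·BC·AA·BB·BB·BC·BC·BC·BC·BC·AA·BB·BB·BC·BC·BC·BC
    A ↦ BB
    B ↦ BC
    C ↦ AA
    D ↦ DAA

A->BB, B->BC, C->AA, D->DAA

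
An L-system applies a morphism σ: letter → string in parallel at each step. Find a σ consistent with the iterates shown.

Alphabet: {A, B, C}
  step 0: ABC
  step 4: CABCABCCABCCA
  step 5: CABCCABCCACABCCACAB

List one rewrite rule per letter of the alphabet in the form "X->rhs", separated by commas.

A->B, B->C, C->CA

  step 4 ⇒ step 5: CABCABCCABCCA ⇒ CA·B·C·CA·B·C·CA·CA·B·C·CA·CA·B
    A ↦ B
    B ↦ C
    C ↦ CA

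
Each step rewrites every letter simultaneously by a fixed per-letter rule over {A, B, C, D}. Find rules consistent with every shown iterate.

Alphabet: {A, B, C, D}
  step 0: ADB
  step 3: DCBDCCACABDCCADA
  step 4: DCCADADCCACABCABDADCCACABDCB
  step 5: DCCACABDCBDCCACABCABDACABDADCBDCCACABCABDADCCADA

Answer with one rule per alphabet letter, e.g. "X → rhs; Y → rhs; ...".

  step 4 ⇒ step 5: DCCADADCCACABCABDADCCACABDCB ⇒ DC·CA·CA·B·DC·B·DC·CA·CA·B·CA·B·DA·CA·B·DA·DC·B·DC·CA·CA·B·CA·B·DA·DC·CA·DA
    A ↦ B
    B ↦ DA
    C ↦ CA
    D ↦ DC

A->B, B->DA, C->CA, D->DC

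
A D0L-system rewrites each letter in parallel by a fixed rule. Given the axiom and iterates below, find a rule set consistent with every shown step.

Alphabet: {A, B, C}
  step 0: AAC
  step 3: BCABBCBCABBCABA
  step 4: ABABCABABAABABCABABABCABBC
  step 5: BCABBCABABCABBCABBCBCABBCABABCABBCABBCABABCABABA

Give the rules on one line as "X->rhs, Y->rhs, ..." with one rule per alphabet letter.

A->BC, B->AB, C->A

  step 4 ⇒ step 5: ABABCABABAABABCABABABCABBC ⇒ BC·AB·BC·AB·A·BC·AB·BC·AB·BC·BC·AB·BC·AB·A·BC·AB·BC·AB·BC·AB·A·BC·AB·AB·A
    A ↦ BC
    B ↦ AB
    C ↦ A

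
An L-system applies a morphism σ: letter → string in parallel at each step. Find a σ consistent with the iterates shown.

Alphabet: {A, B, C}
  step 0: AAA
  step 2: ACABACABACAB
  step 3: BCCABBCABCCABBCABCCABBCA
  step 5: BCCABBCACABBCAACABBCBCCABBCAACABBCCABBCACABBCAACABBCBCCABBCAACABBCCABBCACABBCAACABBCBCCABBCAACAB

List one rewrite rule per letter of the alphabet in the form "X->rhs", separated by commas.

  step 2 ⇒ step 3: ACABACABACAB ⇒ BC·CAB·BC·A·BC·CAB·BC·A·BC·CAB·BC·A
    A ↦ BC
    B ↦ A
    C ↦ CAB

A->BC, B->A, C->CAB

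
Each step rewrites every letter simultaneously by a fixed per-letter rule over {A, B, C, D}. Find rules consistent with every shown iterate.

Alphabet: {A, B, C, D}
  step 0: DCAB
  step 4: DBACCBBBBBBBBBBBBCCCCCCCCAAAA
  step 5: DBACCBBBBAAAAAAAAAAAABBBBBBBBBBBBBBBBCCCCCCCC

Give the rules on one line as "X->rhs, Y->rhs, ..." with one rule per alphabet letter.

A->CC, B->A, C->BB, D->DB

  step 4 ⇒ step 5: DBACCBBBBBBBBBBBBCCCCCCCCAAAA ⇒ DB·A·CC·BB·BB·A·A·A·A·A·A·A·A·A·A·A·A·BB·BB·BB·BB·BB·BB·BB·BB·CC·CC·CC·CC
    A ↦ CC
    B ↦ A
    C ↦ BB
    D ↦ DB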